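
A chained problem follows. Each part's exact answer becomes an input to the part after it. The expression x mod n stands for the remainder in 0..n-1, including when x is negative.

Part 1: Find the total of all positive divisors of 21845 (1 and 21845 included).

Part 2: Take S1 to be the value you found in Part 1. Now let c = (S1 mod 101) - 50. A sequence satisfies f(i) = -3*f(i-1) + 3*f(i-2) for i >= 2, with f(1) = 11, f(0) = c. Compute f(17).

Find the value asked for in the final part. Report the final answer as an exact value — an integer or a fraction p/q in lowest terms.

-29939837544

Part 1: 21845 = 5 * 17 * 257; sigma = (1 + 5) * (1 + 17) * (1 + 257) = 6 * 18 * 258 = 27864; answer 27864
Part 2: S1 = 27864; c = 39; f(2) = -3*(11) + 3*(39) = 84; iterating: f(2)=84, f(3)=-219, f(4)=909, f(5)=-3384, f(6)=12879, f(7)=-48789, f(8)=185004, f(9)=-701379, f(10)=2659149, f(11)=-10081584, f(12)=38222199, f(13)=-144911349, f(14)=549400644, f(15)=-2082935979, f(16)=7897009869, f(17)=-29939837544; answer -29939837544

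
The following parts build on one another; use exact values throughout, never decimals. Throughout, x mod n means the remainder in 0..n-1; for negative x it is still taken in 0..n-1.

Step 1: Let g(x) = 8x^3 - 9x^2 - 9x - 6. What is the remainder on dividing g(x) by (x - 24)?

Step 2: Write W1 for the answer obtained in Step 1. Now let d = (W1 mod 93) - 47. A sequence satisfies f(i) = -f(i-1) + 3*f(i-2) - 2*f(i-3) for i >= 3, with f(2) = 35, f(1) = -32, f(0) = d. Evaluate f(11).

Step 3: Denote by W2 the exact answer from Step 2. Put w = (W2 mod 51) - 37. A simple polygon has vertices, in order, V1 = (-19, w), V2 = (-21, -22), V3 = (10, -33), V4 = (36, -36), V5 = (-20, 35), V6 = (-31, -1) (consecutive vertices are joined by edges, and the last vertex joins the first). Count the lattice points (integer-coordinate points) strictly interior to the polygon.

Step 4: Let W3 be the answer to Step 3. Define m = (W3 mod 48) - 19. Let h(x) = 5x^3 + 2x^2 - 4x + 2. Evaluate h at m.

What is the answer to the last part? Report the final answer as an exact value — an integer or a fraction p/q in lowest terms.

3

Step 1: remainder = value at the root: 8*(24)^3 - 9*(24)^2 - 9*(24)^1 - 6 = (110592) + (-5184) + (-216) + (-6) = 105186; answer 105186
Step 2: W1 = 105186; d = -44; f(3) = -1*(35) + 3*(-32) - 2*(-44) = -43; iterating: f(3)=-43, f(4)=212, f(5)=-411, f(6)=1133, f(7)=-2790, f(8)=7011, f(9)=-17647, f(10)=44260, f(11)=-111223; answer -111223
Step 3: W2 = -111223; w = -29; cross terms: (-19*-22 - -21*-29)=-191, (-21*-33 - 10*-22)=913, (10*-36 - 36*-33)=828, (36*35 - -20*-36)=540, (-20*-1 - -31*35)=1105, (-31*-29 - -19*-1)=880; twice the area = |4075| = 4075; area = 4075/2; boundary points = 1 + 1 + 1 + 1 + 1 + 4 = 9; strictly interior points = area - boundary/2 + 1 = 2034; answer 2034
Step 4: W3 = 2034; m = -1; 5*(-1)^3 + 2*(-1)^2 - 4*(-1)^1 + 2 = (-5) + (2) + (4) + (2) = 3; answer 3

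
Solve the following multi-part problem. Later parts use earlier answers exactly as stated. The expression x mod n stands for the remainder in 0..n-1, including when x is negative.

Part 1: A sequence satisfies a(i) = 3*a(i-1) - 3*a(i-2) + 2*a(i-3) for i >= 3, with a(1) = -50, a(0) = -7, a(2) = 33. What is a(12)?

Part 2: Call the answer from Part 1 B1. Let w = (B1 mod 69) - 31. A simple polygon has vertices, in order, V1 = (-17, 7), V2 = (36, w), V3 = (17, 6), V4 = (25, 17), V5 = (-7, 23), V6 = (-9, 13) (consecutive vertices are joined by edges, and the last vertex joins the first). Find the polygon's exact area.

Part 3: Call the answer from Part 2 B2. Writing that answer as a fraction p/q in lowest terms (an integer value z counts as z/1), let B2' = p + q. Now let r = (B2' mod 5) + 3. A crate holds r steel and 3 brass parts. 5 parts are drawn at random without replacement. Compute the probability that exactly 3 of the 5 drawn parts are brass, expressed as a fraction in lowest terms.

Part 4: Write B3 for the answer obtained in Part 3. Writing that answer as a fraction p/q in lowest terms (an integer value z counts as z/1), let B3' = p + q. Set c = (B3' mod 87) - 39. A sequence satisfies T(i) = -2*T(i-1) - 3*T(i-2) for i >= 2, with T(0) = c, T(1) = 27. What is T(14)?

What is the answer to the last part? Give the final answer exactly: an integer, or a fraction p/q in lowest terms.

-27042

Part 1: a(3) = 3*(33) - 3*(-50) + 2*(-7) = 235; iterating: a(3)=235, a(4)=506, a(5)=879, a(6)=1589, a(7)=3142, a(8)=6417, a(9)=13003, a(10)=26042, a(11)=51951, a(12)=103733; answer 103733
Part 2: B1 = 103733; w = -5; cross terms: (-17*-5 - 36*7)=-167, (36*6 - 17*-5)=301, (17*17 - 25*6)=139, (25*23 - -7*17)=694, (-7*13 - -9*23)=116, (-9*7 - -17*13)=158; twice the area = |1241| = 1241; area = 1241/2; answer 1241/2
Part 3: B2 = 1241/2; threaded value p + q = 1243; r = 6; total draws C(9,5) = 126; favorable C(3,3)*C(6,2) = 15; P = 5/42; answer 5/42
Part 4: B3 = 5/42; threaded value p + q = 47; c = 8; T(2) = -2*(27) - 3*(8) = -78; iterating: T(2)=-78, T(3)=75, T(4)=84, T(5)=-393, T(6)=534, T(7)=111, T(8)=-1824, T(9)=3315, T(10)=-1158, T(11)=-7629, T(12)=18732, T(13)=-14577, T(14)=-27042; answer -27042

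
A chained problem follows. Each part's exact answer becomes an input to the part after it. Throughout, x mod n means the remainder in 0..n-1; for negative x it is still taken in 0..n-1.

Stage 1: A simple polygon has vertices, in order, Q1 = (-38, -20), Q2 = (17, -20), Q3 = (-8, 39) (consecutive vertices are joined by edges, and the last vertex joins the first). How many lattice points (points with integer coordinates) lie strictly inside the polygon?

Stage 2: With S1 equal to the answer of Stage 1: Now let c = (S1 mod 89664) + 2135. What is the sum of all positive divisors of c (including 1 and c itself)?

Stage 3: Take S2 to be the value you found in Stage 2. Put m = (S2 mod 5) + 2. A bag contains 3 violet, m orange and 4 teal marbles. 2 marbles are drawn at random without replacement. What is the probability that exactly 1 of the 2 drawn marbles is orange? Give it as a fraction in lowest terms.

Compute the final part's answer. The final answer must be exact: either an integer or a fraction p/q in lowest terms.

Stage 1: cross terms: (-38*-20 - 17*-20)=1100, (17*39 - -8*-20)=503, (-8*-20 - -38*39)=1642; twice the area = |3245| = 3245; area = 3245/2; boundary points = 55 + 1 + 1 = 57; strictly interior points = area - boundary/2 + 1 = 1595; answer 1595
Stage 2: S1 = 1595; c = 3730; 3730 = 2 * 5 * 373; sigma = (1 + 2) * (1 + 5) * (1 + 373) = 3 * 6 * 374 = 6732; answer 6732
Stage 3: S2 = 6732; m = 4; total draws C(11,2) = 55; favorable C(4,1)*C(7,1) = 28; P = 28/55; answer 28/55

28/55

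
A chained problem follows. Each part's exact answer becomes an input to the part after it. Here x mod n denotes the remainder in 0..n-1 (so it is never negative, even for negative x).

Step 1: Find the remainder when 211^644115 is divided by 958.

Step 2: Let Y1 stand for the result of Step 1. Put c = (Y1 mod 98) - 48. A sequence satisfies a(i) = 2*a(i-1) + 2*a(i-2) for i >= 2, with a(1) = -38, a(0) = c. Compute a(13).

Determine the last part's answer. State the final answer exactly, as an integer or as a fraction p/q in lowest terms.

-7678592

Step 1: squarings mod 958: 211^1=211, 211^2=453, 211^4=197, 211^8=489, 211^16=579, 211^32=899, 211^64=607, 211^128=577, 211^256=503, 211^512=97, 211^1024=787, 211^2048=501, 211^4096=5, 211^8192=25, 211^16384=625, 211^32768=719, 211^65536=599, 211^131072=509, 211^262144=421, 211^524288=11; 211^644115 = 211^1 * 211^2 * 211^16 * 211^1024 * 211^4096 * 211^16384 * 211^32768 * 211^65536 * 211^524288 = 219 (mod 958); answer 219
Step 2: Y1 = 219; c = -25; a(2) = 2*(-38) + 2*(-25) = -126; iterating: a(2)=-126, a(3)=-328, a(4)=-908, a(5)=-2472, a(6)=-6760, a(7)=-18464, a(8)=-50448, a(9)=-137824, a(10)=-376544, a(11)=-1028736, a(12)=-2810560, a(13)=-7678592; answer -7678592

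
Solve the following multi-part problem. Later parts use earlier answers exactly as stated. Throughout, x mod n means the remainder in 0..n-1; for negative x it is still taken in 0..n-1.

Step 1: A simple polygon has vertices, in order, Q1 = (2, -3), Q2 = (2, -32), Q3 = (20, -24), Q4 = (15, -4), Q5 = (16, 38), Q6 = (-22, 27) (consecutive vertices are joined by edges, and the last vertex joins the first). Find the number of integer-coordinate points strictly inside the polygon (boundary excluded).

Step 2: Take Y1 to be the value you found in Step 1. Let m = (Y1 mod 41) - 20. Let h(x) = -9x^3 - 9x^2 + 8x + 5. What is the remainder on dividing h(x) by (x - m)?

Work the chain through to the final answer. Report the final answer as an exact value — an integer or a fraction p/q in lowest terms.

Step 1: cross terms: (2*-32 - 2*-3)=-58, (2*-24 - 20*-32)=592, (20*-4 - 15*-24)=280, (15*38 - 16*-4)=634, (16*27 - -22*38)=1268, (-22*-3 - 2*27)=12; twice the area = |2728| = 2728; area = 1364; boundary points = 29 + 2 + 5 + 1 + 1 + 6 = 44; strictly interior points = area - boundary/2 + 1 = 1343; answer 1343
Step 2: Y1 = 1343; m = 11; remainder = value at the root: -9*(11)^3 - 9*(11)^2 + 8*(11)^1 + 5 = (-11979) + (-1089) + (88) + (5) = -12975; answer -12975

-12975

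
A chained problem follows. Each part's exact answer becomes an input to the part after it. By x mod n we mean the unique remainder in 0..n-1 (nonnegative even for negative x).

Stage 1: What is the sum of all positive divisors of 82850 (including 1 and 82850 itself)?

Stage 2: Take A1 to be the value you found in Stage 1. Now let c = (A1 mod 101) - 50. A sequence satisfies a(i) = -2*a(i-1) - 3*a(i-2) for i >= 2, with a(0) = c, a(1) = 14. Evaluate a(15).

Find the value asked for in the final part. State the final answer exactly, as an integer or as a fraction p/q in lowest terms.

97178

Stage 1: 82850 = 2 * 5^2 * 1657; sigma = (1 + 2) * (1 + 5 + 25) * (1 + 1657) = 3 * 31 * 1658 = 154194; answer 154194
Stage 2: A1 = 154194; c = 18; a(2) = -2*(14) - 3*(18) = -82; iterating: a(2)=-82, a(3)=122, a(4)=2, a(5)=-370, a(6)=734, a(7)=-358, a(8)=-1486, a(9)=4046, a(10)=-3634, a(11)=-4870, a(12)=20642, a(13)=-26674, a(14)=-8578, a(15)=97178; answer 97178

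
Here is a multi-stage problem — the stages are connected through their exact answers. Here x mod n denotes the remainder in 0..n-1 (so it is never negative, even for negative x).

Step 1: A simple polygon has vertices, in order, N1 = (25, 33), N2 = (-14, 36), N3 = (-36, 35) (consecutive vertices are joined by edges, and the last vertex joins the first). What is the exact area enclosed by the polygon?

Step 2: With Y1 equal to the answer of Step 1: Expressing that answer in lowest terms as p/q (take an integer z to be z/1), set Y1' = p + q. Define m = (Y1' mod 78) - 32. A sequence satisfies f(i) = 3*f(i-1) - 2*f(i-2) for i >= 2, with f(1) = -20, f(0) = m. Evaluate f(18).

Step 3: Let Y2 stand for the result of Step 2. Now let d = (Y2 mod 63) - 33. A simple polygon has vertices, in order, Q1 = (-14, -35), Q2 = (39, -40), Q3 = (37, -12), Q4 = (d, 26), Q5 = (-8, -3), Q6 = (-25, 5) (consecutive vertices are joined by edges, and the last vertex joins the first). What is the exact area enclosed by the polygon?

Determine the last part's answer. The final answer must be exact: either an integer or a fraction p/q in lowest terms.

Step 1: cross terms: (25*36 - -14*33)=1362, (-14*35 - -36*36)=806, (-36*33 - 25*35)=-2063; twice the area = |105| = 105; area = 105/2; answer 105/2
Step 2: Y1 = 105/2; threaded value p + q = 107; m = -3; f(2) = 3*(-20) - 2*(-3) = -54; iterating: f(2)=-54, f(3)=-122, f(4)=-258, f(5)=-530, f(6)=-1074, f(7)=-2162, f(8)=-4338, f(9)=-8690, f(10)=-17394, f(11)=-34802, f(12)=-69618, f(13)=-139250, f(14)=-278514, f(15)=-557042, f(16)=-1114098, f(17)=-2228210, f(18)=-4456434; answer -4456434
Step 3: Y2 = -4456434; d = 27; cross terms: (-14*-40 - 39*-35)=1925, (39*-12 - 37*-40)=1012, (37*26 - 27*-12)=1286, (27*-3 - -8*26)=127, (-8*5 - -25*-3)=-115, (-25*-35 - -14*5)=945; twice the area = |5180| = 5180; area = 2590; answer 2590

2590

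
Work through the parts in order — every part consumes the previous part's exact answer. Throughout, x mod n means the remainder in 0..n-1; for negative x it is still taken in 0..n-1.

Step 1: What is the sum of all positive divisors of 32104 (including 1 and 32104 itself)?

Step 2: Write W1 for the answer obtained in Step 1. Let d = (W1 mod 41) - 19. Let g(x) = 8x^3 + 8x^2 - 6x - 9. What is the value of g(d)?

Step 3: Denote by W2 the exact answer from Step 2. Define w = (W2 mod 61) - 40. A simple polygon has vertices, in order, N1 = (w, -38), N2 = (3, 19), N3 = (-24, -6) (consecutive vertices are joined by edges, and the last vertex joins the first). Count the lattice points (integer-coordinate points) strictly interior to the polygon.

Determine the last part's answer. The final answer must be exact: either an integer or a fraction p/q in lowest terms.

444

Step 1: 32104 = 2^3 * 4013; sigma = (1 + 2 + 4 + 8) * (1 + 4013) = 15 * 4014 = 60210; answer 60210
Step 2: W1 = 60210; d = 3; 8*(3)^3 + 8*(3)^2 - 6*(3)^1 - 9 = (216) + (72) + (-18) + (-9) = 261; answer 261
Step 3: W2 = 261; w = -23; cross terms: (-23*19 - 3*-38)=-323, (3*-6 - -24*19)=438, (-24*-38 - -23*-6)=774; twice the area = |889| = 889; area = 889/2; boundary points = 1 + 1 + 1 = 3; strictly interior points = area - boundary/2 + 1 = 444; answer 444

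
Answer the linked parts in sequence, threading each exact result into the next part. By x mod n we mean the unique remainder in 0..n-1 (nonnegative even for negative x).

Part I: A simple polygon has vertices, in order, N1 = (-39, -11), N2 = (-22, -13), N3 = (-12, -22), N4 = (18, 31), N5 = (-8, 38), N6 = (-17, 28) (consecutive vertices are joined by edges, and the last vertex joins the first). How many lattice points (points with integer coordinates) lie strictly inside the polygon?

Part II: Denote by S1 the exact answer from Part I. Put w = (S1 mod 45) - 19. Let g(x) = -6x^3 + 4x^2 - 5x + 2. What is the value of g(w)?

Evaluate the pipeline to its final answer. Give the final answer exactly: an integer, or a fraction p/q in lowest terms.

Part I: cross terms: (-39*-13 - -22*-11)=265, (-22*-22 - -12*-13)=328, (-12*31 - 18*-22)=24, (18*38 - -8*31)=932, (-8*28 - -17*38)=422, (-17*-11 - -39*28)=1279; twice the area = |3250| = 3250; area = 1625; boundary points = 1 + 1 + 1 + 1 + 1 + 1 = 6; strictly interior points = area - boundary/2 + 1 = 1623; answer 1623
Part II: S1 = 1623; w = -16; -6*(-16)^3 + 4*(-16)^2 - 5*(-16)^1 + 2 = (24576) + (1024) + (80) + (2) = 25682; answer 25682

25682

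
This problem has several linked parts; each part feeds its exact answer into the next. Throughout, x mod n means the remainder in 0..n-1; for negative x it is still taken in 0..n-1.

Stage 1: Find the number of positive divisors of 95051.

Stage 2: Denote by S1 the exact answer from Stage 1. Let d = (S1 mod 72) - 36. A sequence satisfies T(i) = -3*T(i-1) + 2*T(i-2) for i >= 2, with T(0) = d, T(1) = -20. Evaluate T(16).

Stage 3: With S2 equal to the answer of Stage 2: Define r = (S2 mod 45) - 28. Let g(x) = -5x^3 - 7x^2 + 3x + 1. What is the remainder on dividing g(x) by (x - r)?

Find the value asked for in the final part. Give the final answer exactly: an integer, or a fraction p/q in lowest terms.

Stage 1: 95051 = 11 * 8641; number of divisors = (1+1) * (1+1) = 4; answer 4
Stage 2: S1 = 4; d = -32; T(2) = -3*(-20) + 2*(-32) = -4; iterating: T(2)=-4, T(3)=-28, T(4)=76, T(5)=-284, T(6)=1004, T(7)=-3580, T(8)=12748, T(9)=-45404, T(10)=161708, T(11)=-575932, T(12)=2051212, T(13)=-7305500, T(14)=26018924, T(15)=-92667772, T(16)=330041164; answer 330041164
Stage 3: S2 = 330041164; r = -24; remainder = value at the root: -5*(-24)^3 - 7*(-24)^2 + 3*(-24)^1 + 1 = (69120) + (-4032) + (-72) + (1) = 65017; answer 65017

65017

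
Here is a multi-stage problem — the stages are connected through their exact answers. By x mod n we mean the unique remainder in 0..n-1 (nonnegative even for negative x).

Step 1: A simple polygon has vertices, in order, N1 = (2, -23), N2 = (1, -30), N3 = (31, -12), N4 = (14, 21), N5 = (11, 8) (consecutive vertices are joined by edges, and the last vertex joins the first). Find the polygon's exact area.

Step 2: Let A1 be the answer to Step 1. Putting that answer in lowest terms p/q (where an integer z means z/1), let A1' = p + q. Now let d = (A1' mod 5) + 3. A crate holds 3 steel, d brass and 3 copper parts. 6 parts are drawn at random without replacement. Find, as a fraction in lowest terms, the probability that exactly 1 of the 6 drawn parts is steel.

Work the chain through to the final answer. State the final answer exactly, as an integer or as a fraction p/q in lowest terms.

4/11

Step 1: cross terms: (2*-30 - 1*-23)=-37, (1*-12 - 31*-30)=918, (31*21 - 14*-12)=819, (14*8 - 11*21)=-119, (11*-23 - 2*8)=-269; twice the area = |1312| = 1312; area = 656; answer 656
Step 2: A1 = 656; threaded value p + q = 657; d = 5; total draws C(11,6) = 462; favorable C(3,1)*C(8,5) = 168; P = 4/11; answer 4/11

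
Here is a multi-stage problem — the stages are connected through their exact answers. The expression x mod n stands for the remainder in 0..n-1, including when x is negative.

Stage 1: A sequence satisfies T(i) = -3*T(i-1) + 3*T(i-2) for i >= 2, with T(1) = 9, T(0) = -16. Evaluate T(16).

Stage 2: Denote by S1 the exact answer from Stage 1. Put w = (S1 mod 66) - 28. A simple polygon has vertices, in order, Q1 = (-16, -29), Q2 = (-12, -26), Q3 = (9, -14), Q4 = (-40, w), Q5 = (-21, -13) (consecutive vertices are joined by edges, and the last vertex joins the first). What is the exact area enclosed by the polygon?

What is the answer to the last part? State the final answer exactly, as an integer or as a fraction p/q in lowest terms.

Stage 1: T(2) = -3*(9) + 3*(-16) = -75; iterating: T(2)=-75, T(3)=252, T(4)=-981, T(5)=3699, T(6)=-14040, T(7)=53217, T(8)=-201771, T(9)=764964, T(10)=-2900205, T(11)=10995507, T(12)=-41687136, T(13)=158047929, T(14)=-599205195, T(15)=2271759372, T(16)=-8612893701; answer -8612893701
Stage 2: S1 = -8612893701; w = 11; cross terms: (-16*-26 - -12*-29)=68, (-12*-14 - 9*-26)=402, (9*11 - -40*-14)=-461, (-40*-13 - -21*11)=751, (-21*-29 - -16*-13)=401; twice the area = |1161| = 1161; area = 1161/2; answer 1161/2

1161/2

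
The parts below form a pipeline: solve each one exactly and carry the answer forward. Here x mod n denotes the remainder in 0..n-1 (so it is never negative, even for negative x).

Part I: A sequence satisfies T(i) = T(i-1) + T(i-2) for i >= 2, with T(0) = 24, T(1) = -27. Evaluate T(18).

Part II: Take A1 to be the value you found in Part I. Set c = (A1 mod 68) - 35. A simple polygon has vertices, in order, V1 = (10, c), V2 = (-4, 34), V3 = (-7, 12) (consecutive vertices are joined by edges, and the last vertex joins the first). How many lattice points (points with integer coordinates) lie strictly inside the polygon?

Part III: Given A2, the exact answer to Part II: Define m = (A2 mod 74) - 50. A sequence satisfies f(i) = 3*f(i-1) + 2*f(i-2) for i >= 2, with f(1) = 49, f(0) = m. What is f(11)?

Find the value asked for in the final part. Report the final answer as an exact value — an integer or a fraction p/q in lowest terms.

Part I: T(2) = 1*(-27) + 1*(24) = -3; iterating: T(2)=-3, T(3)=-30, T(4)=-33, T(5)=-63, T(6)=-96, T(7)=-159, T(8)=-255, T(9)=-414, T(10)=-669, T(11)=-1083, T(12)=-1752, T(13)=-2835, T(14)=-4587, T(15)=-7422, T(16)=-12009, T(17)=-19431, T(18)=-31440; answer -31440
Part II: A1 = -31440; c = 9; cross terms: (10*34 - -4*9)=376, (-4*12 - -7*34)=190, (-7*9 - 10*12)=-183; twice the area = |383| = 383; area = 383/2; boundary points = 1 + 1 + 1 = 3; strictly interior points = area - boundary/2 + 1 = 191; answer 191
Part III: A2 = 191; m = -7; f(2) = 3*(49) + 2*(-7) = 133; iterating: f(2)=133, f(3)=497, f(4)=1757, f(5)=6265, f(6)=22309, f(7)=79457, f(8)=282989, f(9)=1007881, f(10)=3589621, f(11)=12784625; answer 12784625

12784625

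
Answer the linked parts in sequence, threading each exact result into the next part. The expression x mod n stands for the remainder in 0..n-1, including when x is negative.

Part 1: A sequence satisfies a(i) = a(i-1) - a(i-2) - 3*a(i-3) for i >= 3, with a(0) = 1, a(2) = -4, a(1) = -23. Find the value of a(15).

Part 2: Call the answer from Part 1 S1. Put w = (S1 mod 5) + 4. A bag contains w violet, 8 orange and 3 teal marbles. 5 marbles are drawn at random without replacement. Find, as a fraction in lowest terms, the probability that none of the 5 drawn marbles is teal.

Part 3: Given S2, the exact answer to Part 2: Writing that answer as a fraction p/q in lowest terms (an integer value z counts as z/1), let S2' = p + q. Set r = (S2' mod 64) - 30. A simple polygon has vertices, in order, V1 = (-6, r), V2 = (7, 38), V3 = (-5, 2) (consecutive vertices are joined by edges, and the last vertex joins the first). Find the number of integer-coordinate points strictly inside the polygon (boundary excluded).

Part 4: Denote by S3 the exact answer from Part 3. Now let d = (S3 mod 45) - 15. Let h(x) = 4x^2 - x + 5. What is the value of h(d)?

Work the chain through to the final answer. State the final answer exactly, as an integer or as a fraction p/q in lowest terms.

Part 1: a(3) = 1*(-4) - 1*(-23) - 3*(1) = 16; iterating: a(3)=16, a(4)=89, a(5)=85, a(6)=-52, a(7)=-404, a(8)=-607, a(9)=-47, a(10)=1772, a(11)=3640, a(12)=2009, a(13)=-6947, a(14)=-19876, a(15)=-18956; answer -18956
Part 2: S1 = -18956; w = 8; total draws C(19,5) = 11628; favorable C(16,5) = 4368; P = 364/969; answer 364/969
Part 3: S2 = 364/969; threaded value p + q = 1333; r = 23; cross terms: (-6*38 - 7*23)=-389, (7*2 - -5*38)=204, (-5*23 - -6*2)=-103; twice the area = |-288| = 288; area = 144; boundary points = 1 + 12 + 1 = 14; strictly interior points = area - boundary/2 + 1 = 138; answer 138
Part 4: S3 = 138; d = -12; 4*(-12)^2 - 1*(-12)^1 + 5 = (576) + (12) + (5) = 593; answer 593

593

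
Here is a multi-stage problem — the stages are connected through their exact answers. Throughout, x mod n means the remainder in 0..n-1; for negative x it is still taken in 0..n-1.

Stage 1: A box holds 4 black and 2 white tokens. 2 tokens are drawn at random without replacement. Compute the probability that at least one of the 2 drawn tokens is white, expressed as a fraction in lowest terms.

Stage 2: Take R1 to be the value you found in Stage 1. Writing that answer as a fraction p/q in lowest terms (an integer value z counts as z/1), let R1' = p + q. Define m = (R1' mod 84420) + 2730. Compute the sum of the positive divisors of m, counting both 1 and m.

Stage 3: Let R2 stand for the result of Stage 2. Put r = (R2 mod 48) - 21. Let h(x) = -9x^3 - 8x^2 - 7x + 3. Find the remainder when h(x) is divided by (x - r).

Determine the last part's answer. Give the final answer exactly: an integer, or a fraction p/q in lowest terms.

-129189

Stage 1: total draws C(6,2) = 15; complement C(4,2) = 6; favorable 15 - 6 = 9; P = 3/5; answer 3/5
Stage 2: R1 = 3/5; threaded value p + q = 8; m = 2738; 2738 = 2 * 37^2; sigma = (1 + 2) * (1 + 37 + 1369) = 3 * 1407 = 4221; answer 4221
Stage 3: R2 = 4221; r = 24; remainder = value at the root: -9*(24)^3 - 8*(24)^2 - 7*(24)^1 + 3 = (-124416) + (-4608) + (-168) + (3) = -129189; answer -129189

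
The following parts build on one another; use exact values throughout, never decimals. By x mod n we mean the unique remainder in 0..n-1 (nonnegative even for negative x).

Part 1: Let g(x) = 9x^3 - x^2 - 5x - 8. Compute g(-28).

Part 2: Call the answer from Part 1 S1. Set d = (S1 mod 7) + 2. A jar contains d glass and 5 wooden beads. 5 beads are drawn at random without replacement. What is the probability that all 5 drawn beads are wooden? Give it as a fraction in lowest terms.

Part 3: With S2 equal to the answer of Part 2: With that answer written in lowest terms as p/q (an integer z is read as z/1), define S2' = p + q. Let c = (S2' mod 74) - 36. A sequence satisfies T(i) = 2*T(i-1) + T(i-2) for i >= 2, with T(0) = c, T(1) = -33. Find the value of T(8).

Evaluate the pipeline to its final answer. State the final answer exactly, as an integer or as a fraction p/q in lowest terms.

-14478

Part 1: 9*(-28)^3 - 1*(-28)^2 - 5*(-28)^1 - 8 = (-197568) + (-784) + (140) + (-8) = -198220; answer -198220
Part 2: S1 = -198220; d = 8; total draws C(13,5) = 1287; favorable C(5,5) = 1; P = 1/1287; answer 1/1287
Part 3: S2 = 1/1287; threaded value p + q = 1288; c = -6; T(2) = 2*(-33) + 1*(-6) = -72; iterating: T(2)=-72, T(3)=-177, T(4)=-426, T(5)=-1029, T(6)=-2484, T(7)=-5997, T(8)=-14478; answer -14478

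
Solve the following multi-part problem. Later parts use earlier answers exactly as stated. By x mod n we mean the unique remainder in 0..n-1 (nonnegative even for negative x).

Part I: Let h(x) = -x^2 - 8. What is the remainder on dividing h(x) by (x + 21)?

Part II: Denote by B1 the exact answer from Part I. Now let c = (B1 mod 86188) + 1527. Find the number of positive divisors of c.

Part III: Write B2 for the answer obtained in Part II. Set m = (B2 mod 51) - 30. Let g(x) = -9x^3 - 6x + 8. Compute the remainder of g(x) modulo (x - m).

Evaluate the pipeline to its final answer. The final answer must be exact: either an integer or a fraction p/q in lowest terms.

158348

Part I: remainder = value at the root: -1*(-21)^2 - 8 = (-441) + (-8) = -449; answer -449
Part II: B1 = -449; c = 87266; 87266 = 2 * 43633; number of divisors = (1+1) * (1+1) = 4; answer 4
Part III: B2 = 4; m = -26; remainder = value at the root: -9*(-26)^3 - 6*(-26)^1 + 8 = (158184) + (156) + (8) = 158348; answer 158348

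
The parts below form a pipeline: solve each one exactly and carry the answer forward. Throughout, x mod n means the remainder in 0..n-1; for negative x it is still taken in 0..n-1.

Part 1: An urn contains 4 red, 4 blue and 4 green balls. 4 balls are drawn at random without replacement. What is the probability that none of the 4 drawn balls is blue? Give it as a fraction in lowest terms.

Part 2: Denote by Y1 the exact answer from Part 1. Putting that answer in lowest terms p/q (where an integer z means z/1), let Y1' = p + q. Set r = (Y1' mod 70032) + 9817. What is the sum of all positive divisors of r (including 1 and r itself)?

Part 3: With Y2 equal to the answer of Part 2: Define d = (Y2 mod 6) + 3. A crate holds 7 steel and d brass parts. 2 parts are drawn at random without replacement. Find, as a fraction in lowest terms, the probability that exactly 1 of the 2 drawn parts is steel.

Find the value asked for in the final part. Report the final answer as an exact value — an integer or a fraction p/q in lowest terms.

Part 1: total draws C(12,4) = 495; favorable C(8,4) = 70; P = 14/99; answer 14/99
Part 2: Y1 = 14/99; threaded value p + q = 113; r = 9930; 9930 = 2 * 3 * 5 * 331; sigma = (1 + 2) * (1 + 3) * (1 + 5) * (1 + 331) = 3 * 4 * 6 * 332 = 23904; answer 23904
Part 3: Y2 = 23904; d = 3; total draws C(10,2) = 45; favorable C(7,1)*C(3,1) = 21; P = 7/15; answer 7/15

7/15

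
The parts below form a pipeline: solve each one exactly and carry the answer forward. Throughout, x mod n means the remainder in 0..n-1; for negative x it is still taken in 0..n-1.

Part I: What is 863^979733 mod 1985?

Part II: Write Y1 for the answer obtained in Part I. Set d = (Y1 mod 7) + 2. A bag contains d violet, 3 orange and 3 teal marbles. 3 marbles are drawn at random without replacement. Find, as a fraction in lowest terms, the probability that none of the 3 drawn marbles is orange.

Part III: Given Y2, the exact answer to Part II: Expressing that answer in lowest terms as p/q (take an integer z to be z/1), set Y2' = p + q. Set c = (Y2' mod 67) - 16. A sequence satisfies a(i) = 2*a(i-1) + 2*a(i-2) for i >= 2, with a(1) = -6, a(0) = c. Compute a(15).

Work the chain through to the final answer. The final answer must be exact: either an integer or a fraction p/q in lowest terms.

Part I: squarings mod 1985: 863^1=863, 863^2=394, 863^4=406, 863^8=81, 863^16=606, 863^32=11, 863^64=121, 863^128=746, 863^256=716, 863^512=526, 863^1024=761, 863^2048=1486, 863^4096=876, 863^8192=1166, 863^16384=1816, 863^32768=771, 863^65536=926, 863^131072=1941, 863^262144=1936, 863^524288=416; 863^979733 = 863^1 * 863^4 * 863^16 * 863^256 * 863^512 * 863^4096 * 863^8192 * 863^16384 * 863^32768 * 863^131072 * 863^262144 * 863^524288 = 1143 (mod 1985); answer 1143
Part II: Y1 = 1143; d = 4; total draws C(10,3) = 120; favorable C(7,3) = 35; P = 7/24; answer 7/24
Part III: Y2 = 7/24; threaded value p + q = 31; c = 15; a(2) = 2*(-6) + 2*(15) = 18; iterating: a(2)=18, a(3)=24, a(4)=84, a(5)=216, a(6)=600, a(7)=1632, a(8)=4464, a(9)=12192, a(10)=33312, a(11)=91008, a(12)=248640, a(13)=679296, a(14)=1855872, a(15)=5070336; answer 5070336

5070336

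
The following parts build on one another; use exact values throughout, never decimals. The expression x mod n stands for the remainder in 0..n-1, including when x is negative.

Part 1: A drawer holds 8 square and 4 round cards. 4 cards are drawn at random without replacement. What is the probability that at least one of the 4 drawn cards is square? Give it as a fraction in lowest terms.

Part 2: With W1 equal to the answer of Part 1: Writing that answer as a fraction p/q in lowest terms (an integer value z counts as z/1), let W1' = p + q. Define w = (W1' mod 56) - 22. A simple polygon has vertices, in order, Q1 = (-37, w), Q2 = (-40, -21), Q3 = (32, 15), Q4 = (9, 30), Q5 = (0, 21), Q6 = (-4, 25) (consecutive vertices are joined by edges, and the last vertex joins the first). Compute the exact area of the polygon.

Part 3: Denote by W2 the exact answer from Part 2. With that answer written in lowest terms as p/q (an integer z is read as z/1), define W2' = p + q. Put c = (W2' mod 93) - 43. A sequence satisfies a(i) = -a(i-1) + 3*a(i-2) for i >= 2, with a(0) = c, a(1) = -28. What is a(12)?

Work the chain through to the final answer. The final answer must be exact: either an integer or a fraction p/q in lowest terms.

Part 1: total draws C(12,4) = 495; complement C(4,4) = 1; favorable 495 - 1 = 494; P = 494/495; answer 494/495
Part 2: W1 = 494/495; threaded value p + q = 989; w = 15; cross terms: (-37*-21 - -40*15)=1377, (-40*15 - 32*-21)=72, (32*30 - 9*15)=825, (9*21 - 0*30)=189, (0*25 - -4*21)=84, (-4*15 - -37*25)=865; twice the area = |3412| = 3412; area = 1706; answer 1706
Part 3: W2 = 1706; threaded value p + q = 1707; c = -10; a(2) = -1*(-28) + 3*(-10) = -2; iterating: a(2)=-2, a(3)=-82, a(4)=76, a(5)=-322, a(6)=550, a(7)=-1516, a(8)=3166, a(9)=-7714, a(10)=17212, a(11)=-40354, a(12)=91990; answer 91990

91990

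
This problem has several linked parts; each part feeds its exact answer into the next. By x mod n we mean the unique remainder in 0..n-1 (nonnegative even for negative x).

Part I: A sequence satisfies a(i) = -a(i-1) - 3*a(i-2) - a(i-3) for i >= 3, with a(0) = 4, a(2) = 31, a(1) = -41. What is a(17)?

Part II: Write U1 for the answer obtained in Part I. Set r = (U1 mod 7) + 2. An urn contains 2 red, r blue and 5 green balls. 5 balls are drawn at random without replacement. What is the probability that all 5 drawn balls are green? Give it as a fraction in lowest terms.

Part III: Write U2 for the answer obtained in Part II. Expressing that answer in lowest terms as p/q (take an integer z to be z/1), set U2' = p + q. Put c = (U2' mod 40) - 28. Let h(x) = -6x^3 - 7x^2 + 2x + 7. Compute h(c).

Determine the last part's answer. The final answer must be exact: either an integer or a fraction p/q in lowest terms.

78871

Part I: a(3) = -1*(31) - 3*(-41) - 1*(4) = 88; iterating: a(3)=88, a(4)=-140, a(5)=-155, a(6)=487, a(7)=118, a(8)=-1424, a(9)=583, a(10)=3571, a(11)=-3896, a(12)=-7400, a(13)=15517, a(14)=10579, a(15)=-49730, a(16)=2476, a(17)=136135; answer 136135
Part II: U1 = 136135; r = 8; total draws C(15,5) = 3003; favorable C(5,5) = 1; P = 1/3003; answer 1/3003
Part III: U2 = 1/3003; threaded value p + q = 3004; c = -24; -6*(-24)^3 - 7*(-24)^2 + 2*(-24)^1 + 7 = (82944) + (-4032) + (-48) + (7) = 78871; answer 78871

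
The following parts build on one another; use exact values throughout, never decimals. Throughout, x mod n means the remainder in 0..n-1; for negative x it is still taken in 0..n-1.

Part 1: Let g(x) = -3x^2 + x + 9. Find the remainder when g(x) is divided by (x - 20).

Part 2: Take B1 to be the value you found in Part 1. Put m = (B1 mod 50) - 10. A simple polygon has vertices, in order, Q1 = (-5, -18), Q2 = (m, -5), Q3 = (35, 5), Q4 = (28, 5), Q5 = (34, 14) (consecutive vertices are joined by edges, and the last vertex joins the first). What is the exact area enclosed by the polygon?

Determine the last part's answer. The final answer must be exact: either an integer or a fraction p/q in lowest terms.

176

Part 1: remainder = value at the root: -3*(20)^2 + 1*(20)^1 + 9 = (-1200) + (20) + (9) = -1171; answer -1171
Part 2: B1 = -1171; m = 19; cross terms: (-5*-5 - 19*-18)=367, (19*5 - 35*-5)=270, (35*5 - 28*5)=35, (28*14 - 34*5)=222, (34*-18 - -5*14)=-542; twice the area = |352| = 352; area = 176; answer 176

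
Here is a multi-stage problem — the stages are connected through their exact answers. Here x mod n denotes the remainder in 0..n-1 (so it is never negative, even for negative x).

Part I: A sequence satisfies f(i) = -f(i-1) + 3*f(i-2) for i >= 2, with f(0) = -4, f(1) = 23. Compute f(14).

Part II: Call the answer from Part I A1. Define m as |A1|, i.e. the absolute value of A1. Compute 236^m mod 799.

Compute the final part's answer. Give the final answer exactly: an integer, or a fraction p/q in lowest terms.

706

Part I: f(2) = -1*(23) + 3*(-4) = -35; iterating: f(2)=-35, f(3)=104, f(4)=-209, f(5)=521, f(6)=-1148, f(7)=2711, f(8)=-6155, f(9)=14288, f(10)=-32753, f(11)=75617, f(12)=-173876, f(13)=400727, f(14)=-922355; answer -922355
Part II: A1 = -922355; m = 922355; squarings mod 799: 236^1=236, 236^2=565, 236^4=424, 236^8=1, 236^16=1, 236^32=1, 236^64=1, 236^128=1, 236^256=1, 236^512=1, 236^1024=1, 236^2048=1, 236^4096=1, 236^8192=1, 236^16384=1, 236^32768=1, 236^65536=1, 236^131072=1, 236^262144=1, 236^524288=1; 236^922355 = 236^1 * 236^2 * 236^16 * 236^32 * 236^64 * 236^128 * 236^512 * 236^4096 * 236^131072 * 236^262144 * 236^524288 = 706 (mod 799); answer 706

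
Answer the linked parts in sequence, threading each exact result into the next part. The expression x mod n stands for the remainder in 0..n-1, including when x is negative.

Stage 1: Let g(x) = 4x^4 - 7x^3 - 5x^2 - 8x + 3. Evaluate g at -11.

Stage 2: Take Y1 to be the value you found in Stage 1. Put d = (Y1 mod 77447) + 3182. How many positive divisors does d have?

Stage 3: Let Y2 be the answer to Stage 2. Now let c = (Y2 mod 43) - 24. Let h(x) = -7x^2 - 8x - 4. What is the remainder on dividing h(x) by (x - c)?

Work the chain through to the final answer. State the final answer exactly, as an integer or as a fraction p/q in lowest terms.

Stage 1: 4*(-11)^4 - 7*(-11)^3 - 5*(-11)^2 - 8*(-11)^1 + 3 = (58564) + (9317) + (-605) + (88) + (3) = 67367; answer 67367
Stage 2: Y1 = 67367; d = 70549; 70549 is prime, so its only divisors are 1 and 70549; count = 2; answer 2
Stage 3: Y2 = 2; c = -22; remainder = value at the root: -7*(-22)^2 - 8*(-22)^1 - 4 = (-3388) + (176) + (-4) = -3216; answer -3216

-3216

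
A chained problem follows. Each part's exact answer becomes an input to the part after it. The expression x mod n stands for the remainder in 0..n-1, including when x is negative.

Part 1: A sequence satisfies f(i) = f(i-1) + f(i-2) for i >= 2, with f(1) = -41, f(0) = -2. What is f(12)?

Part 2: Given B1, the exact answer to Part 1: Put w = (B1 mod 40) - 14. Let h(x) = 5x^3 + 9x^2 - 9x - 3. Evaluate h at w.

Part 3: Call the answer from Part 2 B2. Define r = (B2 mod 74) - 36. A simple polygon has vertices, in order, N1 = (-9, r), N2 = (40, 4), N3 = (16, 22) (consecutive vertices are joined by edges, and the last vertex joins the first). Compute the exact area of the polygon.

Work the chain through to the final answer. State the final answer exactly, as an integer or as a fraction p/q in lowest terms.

Part 1: f(2) = 1*(-41) + 1*(-2) = -43; iterating: f(2)=-43, f(3)=-84, f(4)=-127, f(5)=-211, f(6)=-338, f(7)=-549, f(8)=-887, f(9)=-1436, f(10)=-2323, f(11)=-3759, f(12)=-6082; answer -6082
Part 2: B1 = -6082; w = 24; 5*(24)^3 + 9*(24)^2 - 9*(24)^1 - 3 = (69120) + (5184) + (-216) + (-3) = 74085; answer 74085
Part 3: B2 = 74085; r = -25; cross terms: (-9*4 - 40*-25)=964, (40*22 - 16*4)=816, (16*-25 - -9*22)=-202; twice the area = |1578| = 1578; area = 789; answer 789

789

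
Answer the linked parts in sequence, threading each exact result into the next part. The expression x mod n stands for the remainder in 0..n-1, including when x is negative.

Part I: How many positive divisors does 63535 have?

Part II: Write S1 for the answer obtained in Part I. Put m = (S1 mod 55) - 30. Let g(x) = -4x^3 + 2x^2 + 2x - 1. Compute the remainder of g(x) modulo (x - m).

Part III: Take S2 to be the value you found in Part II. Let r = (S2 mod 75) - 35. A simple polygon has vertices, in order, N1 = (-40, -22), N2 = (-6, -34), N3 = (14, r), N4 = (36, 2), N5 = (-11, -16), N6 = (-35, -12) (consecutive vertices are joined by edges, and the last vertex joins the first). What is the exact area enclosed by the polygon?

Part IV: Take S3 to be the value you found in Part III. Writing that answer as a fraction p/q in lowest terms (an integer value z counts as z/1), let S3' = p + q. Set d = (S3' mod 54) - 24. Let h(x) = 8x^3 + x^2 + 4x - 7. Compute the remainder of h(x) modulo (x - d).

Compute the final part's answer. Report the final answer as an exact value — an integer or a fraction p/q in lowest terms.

Part I: 63535 = 5 * 97 * 131; number of divisors = (1+1) * (1+1) * (1+1) = 8; answer 8
Part II: S1 = 8; m = -22; remainder = value at the root: -4*(-22)^3 + 2*(-22)^2 + 2*(-22)^1 - 1 = (42592) + (968) + (-44) + (-1) = 43515; answer 43515
Part III: S2 = 43515; r = -20; cross terms: (-40*-34 - -6*-22)=1228, (-6*-20 - 14*-34)=596, (14*2 - 36*-20)=748, (36*-16 - -11*2)=-554, (-11*-12 - -35*-16)=-428, (-35*-22 - -40*-12)=290; twice the area = |1880| = 1880; area = 940; answer 940
Part IV: S3 = 940; threaded value p + q = 941; d = -1; remainder = value at the root: 8*(-1)^3 + 1*(-1)^2 + 4*(-1)^1 - 7 = (-8) + (1) + (-4) + (-7) = -18; answer -18

-18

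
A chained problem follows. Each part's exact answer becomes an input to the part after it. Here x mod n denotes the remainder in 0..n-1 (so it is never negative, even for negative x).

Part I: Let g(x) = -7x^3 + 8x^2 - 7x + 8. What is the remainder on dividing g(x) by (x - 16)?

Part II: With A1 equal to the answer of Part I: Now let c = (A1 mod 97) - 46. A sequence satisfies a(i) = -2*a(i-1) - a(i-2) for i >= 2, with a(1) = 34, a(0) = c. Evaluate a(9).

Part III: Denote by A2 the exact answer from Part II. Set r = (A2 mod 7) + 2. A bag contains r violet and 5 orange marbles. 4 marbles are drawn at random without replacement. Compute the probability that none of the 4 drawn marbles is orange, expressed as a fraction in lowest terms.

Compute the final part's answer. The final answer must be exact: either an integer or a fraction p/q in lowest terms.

Part I: remainder = value at the root: -7*(16)^3 + 8*(16)^2 - 7*(16)^1 + 8 = (-28672) + (2048) + (-112) + (8) = -26728; answer -26728
Part II: A1 = -26728; c = -2; a(2) = -2*(34) - 1*(-2) = -66; iterating: a(2)=-66, a(3)=98, a(4)=-130, a(5)=162, a(6)=-194, a(7)=226, a(8)=-258, a(9)=290; answer 290
Part III: A2 = 290; r = 5; total draws C(10,4) = 210; favorable C(5,4) = 5; P = 1/42; answer 1/42

1/42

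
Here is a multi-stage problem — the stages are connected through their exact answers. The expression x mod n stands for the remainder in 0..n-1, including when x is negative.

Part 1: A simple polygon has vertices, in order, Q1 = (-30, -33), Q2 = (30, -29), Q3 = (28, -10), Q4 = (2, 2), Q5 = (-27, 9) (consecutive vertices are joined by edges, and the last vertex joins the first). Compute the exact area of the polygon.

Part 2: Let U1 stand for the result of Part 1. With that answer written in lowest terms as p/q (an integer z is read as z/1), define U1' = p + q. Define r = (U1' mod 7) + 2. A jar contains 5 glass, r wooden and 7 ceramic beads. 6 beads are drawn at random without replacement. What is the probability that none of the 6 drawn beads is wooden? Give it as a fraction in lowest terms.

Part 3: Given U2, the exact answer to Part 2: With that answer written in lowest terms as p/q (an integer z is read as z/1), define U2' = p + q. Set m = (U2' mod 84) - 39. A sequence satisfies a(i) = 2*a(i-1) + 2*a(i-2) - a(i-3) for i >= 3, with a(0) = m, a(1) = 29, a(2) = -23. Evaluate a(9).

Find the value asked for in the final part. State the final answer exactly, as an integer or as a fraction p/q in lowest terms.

-13978

Part 1: cross terms: (-30*-29 - 30*-33)=1860, (30*-10 - 28*-29)=512, (28*2 - 2*-10)=76, (2*9 - -27*2)=72, (-27*-33 - -30*9)=1161; twice the area = |3681| = 3681; area = 3681/2; answer 3681/2
Part 2: U1 = 3681/2; threaded value p + q = 3683; r = 3; total draws C(15,6) = 5005; favorable C(12,6) = 924; P = 12/65; answer 12/65
Part 3: U2 = 12/65; threaded value p + q = 77; m = 38; a(3) = 2*(-23) + 2*(29) - 1*(38) = -26; iterating: a(3)=-26, a(4)=-127, a(5)=-283, a(6)=-794, a(7)=-2027, a(8)=-5359, a(9)=-13978; answer -13978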